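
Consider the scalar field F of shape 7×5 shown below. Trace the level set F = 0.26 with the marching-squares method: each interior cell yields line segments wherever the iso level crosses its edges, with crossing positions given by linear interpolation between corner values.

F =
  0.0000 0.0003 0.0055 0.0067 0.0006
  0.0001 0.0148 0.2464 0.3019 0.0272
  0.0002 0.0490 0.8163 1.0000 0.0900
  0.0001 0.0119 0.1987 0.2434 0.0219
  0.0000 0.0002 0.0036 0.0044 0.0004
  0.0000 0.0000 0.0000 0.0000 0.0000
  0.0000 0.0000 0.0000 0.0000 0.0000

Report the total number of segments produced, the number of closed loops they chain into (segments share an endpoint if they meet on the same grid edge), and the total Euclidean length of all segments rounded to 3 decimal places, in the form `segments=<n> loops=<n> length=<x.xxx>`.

cell (0,2): code 0100 → (0.858,3.000)–(1.000,2.245)
cell (0,3): code 1000 → (1.000,3.153)–(0.858,3.000)
cell (1,1): code 0100 → (1.024,2.000)–(2.000,1.275)
cell (1,2): code 1110 → (1.000,2.245)–(1.024,2.000)
cell (1,3): code 1001 → (2.000,3.813)–(1.000,3.153)
cell (2,1): code 0010 → (2.000,1.275)–(2.901,2.000)
cell (2,2): code 0011 → (2.901,2.000)–(2.978,3.000)
cell (2,3): code 0001 → (2.978,3.000)–(2.000,3.813)
total: 8 segments, chained into 1 closed loop(s), length Σ = 7.068416

segments=8 loops=1 length=7.068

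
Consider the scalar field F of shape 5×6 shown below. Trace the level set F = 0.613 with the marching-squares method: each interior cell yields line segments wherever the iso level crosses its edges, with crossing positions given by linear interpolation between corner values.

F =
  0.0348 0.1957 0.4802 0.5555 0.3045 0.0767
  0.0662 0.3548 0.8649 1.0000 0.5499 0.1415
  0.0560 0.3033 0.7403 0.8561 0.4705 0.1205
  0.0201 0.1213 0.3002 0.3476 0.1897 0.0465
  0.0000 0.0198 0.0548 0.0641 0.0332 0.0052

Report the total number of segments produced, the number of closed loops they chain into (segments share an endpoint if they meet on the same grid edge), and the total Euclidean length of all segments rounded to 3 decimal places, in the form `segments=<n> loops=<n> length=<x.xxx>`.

cell (0,1): code 0100 → (0.345,2.000)–(1.000,1.506)
cell (0,2): code 1100 → (0.129,3.000)–(0.345,2.000)
cell (0,3): code 1000 → (1.000,3.860)–(0.129,3.000)
cell (1,1): code 0110 → (1.000,1.506)–(2.000,1.709)
cell (1,3): code 1001 → (2.000,3.630)–(1.000,3.860)
cell (2,1): code 0010 → (2.000,1.709)–(2.289,2.000)
cell (2,2): code 0011 → (2.289,2.000)–(2.478,3.000)
cell (2,3): code 0001 → (2.478,3.000)–(2.000,3.630)
total: 8 segments, chained into 1 closed loop(s), length Σ = 7.332469

segments=8 loops=1 length=7.332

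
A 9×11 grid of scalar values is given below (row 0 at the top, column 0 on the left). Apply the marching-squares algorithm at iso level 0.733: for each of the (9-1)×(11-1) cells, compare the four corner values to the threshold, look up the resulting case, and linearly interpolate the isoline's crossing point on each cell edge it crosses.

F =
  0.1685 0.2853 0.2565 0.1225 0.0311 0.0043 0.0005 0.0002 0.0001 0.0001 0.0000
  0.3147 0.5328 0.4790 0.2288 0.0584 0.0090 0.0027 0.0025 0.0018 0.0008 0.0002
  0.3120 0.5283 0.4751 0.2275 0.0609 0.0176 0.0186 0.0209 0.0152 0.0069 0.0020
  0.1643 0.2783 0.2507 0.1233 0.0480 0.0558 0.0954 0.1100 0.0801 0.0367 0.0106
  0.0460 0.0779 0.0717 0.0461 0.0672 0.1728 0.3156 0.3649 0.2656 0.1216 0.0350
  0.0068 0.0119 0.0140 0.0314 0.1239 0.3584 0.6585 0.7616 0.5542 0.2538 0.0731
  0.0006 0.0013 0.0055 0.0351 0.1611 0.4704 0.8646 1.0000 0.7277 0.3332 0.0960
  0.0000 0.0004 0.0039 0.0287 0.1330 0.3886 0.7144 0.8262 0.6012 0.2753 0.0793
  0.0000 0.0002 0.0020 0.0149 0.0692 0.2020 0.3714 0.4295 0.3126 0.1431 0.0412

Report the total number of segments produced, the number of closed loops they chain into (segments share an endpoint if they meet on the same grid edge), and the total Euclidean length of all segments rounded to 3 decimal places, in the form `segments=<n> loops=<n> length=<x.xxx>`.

cell (4,6): code 0100 → (4.928,7.000)–(5.000,6.723)
cell (4,7): code 1000 → (5.000,7.138)–(4.928,7.000)
cell (5,5): code 0100 → (5.361,6.000)–(6.000,5.666)
cell (5,6): code 1110 → (5.000,6.723)–(5.361,6.000)
cell (5,7): code 1001 → (6.000,7.981)–(5.000,7.138)
cell (6,5): code 0010 → (6.000,5.666)–(6.876,6.000)
cell (6,6): code 0111 → (6.876,6.000)–(7.000,6.166)
cell (6,7): code 1001 → (7.000,7.414)–(6.000,7.981)
cell (7,6): code 0010 → (7.000,6.166)–(7.235,7.000)
cell (7,7): code 0001 → (7.235,7.000)–(7.000,7.414)
total: 10 segments, chained into 1 closed loop(s), length Σ = 6.914952

segments=10 loops=1 length=6.915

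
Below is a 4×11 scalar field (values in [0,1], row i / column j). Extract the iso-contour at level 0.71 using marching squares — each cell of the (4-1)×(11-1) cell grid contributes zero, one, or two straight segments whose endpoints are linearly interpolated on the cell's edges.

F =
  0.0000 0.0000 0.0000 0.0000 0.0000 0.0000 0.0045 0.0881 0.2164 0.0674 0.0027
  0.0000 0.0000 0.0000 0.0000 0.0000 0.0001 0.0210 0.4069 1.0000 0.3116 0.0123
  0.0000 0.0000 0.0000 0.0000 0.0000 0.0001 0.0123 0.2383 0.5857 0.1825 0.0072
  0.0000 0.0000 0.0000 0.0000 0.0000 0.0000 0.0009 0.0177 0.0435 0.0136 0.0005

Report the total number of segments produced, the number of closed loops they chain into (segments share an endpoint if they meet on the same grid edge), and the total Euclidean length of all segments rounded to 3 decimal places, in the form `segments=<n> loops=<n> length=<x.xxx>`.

segments=4 loops=1 length=2.845

cell (0,7): code 0100 → (0.630,8.000)–(1.000,7.511)
cell (0,8): code 1000 → (1.000,8.421)–(0.630,8.000)
cell (1,7): code 0010 → (1.000,7.511)–(1.700,8.000)
cell (1,8): code 0001 → (1.700,8.000)–(1.000,8.421)
total: 4 segments, chained into 1 closed loop(s), length Σ = 2.844770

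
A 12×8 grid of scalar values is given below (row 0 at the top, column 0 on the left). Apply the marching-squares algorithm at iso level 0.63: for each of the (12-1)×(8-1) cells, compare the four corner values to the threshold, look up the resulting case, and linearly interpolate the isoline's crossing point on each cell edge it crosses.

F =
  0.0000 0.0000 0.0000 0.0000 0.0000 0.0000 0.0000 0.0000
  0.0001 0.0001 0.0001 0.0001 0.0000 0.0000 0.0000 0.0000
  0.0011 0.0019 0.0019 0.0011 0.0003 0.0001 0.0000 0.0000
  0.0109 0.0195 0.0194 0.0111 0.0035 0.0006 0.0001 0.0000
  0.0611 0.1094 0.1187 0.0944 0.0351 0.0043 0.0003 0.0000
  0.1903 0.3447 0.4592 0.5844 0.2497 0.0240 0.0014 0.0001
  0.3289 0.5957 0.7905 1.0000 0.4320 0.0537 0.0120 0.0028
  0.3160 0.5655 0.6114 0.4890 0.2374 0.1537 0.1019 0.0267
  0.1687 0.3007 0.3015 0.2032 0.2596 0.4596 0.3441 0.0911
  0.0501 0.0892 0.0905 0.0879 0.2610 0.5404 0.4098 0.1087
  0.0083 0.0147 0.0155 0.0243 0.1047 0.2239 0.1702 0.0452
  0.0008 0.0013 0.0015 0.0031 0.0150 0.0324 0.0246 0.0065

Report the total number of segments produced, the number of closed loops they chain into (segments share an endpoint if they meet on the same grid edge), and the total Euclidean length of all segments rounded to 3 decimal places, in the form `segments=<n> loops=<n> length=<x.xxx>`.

segments=6 loops=1 length=6.344

cell (5,1): code 0100 → (5.516,2.000)–(6.000,1.176)
cell (5,2): code 1100 → (5.110,3.000)–(5.516,2.000)
cell (5,3): code 1000 → (6.000,3.651)–(5.110,3.000)
cell (6,1): code 0010 → (6.000,1.176)–(6.896,2.000)
cell (6,2): code 0011 → (6.896,2.000)–(6.724,3.000)
cell (6,3): code 0001 → (6.724,3.000)–(6.000,3.651)
total: 6 segments, chained into 1 closed loop(s), length Σ = 6.344158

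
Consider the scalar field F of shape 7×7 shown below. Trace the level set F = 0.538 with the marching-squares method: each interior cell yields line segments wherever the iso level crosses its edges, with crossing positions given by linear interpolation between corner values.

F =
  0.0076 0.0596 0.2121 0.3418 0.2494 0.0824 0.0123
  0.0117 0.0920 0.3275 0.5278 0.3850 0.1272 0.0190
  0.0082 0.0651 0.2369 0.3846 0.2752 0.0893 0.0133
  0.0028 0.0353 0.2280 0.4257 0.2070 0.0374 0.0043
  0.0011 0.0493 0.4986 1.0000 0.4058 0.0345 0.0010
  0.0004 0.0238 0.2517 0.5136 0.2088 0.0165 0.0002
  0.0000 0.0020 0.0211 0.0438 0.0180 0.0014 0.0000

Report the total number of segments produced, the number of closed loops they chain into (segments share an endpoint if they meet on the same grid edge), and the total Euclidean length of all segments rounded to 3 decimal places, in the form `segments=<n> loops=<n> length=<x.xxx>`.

segments=4 loops=1 length=4.893

cell (3,2): code 0100 → (3.196,3.000)–(4.000,2.079)
cell (3,3): code 1000 → (4.000,3.778)–(3.196,3.000)
cell (4,2): code 0010 → (4.000,2.079)–(4.950,3.000)
cell (4,3): code 0001 → (4.950,3.000)–(4.000,3.778)
total: 4 segments, chained into 1 closed loop(s), length Σ = 4.892780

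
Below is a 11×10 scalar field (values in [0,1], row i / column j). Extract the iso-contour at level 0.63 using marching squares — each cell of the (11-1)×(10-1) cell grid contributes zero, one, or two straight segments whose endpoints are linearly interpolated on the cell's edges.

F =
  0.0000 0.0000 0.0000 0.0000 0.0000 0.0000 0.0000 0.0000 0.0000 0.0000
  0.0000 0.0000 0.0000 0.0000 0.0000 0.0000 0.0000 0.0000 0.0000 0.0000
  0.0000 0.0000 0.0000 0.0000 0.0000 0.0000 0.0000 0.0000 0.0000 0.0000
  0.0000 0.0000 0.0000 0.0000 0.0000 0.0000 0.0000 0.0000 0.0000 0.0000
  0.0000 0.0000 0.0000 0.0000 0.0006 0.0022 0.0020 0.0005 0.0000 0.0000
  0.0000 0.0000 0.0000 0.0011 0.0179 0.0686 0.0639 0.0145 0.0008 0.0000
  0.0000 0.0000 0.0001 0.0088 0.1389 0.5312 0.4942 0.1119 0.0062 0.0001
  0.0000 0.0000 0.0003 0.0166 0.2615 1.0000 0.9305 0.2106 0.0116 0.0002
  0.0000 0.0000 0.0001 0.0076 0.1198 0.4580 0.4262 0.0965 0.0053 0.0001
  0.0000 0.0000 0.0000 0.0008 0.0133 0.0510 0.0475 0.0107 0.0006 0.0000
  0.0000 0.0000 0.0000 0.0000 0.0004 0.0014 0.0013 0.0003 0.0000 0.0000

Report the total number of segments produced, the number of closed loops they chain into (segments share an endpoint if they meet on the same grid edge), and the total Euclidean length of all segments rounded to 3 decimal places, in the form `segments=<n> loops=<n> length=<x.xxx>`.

segments=6 loops=1 length=5.323

cell (6,4): code 0100 → (6.211,5.000)–(7.000,4.499)
cell (6,5): code 1100 → (6.311,6.000)–(6.211,5.000)
cell (6,6): code 1000 → (7.000,6.417)–(6.311,6.000)
cell (7,4): code 0010 → (7.000,4.499)–(7.683,5.000)
cell (7,5): code 0011 → (7.683,5.000)–(7.596,6.000)
cell (7,6): code 0001 → (7.596,6.000)–(7.000,6.417)
total: 6 segments, chained into 1 closed loop(s), length Σ = 5.323317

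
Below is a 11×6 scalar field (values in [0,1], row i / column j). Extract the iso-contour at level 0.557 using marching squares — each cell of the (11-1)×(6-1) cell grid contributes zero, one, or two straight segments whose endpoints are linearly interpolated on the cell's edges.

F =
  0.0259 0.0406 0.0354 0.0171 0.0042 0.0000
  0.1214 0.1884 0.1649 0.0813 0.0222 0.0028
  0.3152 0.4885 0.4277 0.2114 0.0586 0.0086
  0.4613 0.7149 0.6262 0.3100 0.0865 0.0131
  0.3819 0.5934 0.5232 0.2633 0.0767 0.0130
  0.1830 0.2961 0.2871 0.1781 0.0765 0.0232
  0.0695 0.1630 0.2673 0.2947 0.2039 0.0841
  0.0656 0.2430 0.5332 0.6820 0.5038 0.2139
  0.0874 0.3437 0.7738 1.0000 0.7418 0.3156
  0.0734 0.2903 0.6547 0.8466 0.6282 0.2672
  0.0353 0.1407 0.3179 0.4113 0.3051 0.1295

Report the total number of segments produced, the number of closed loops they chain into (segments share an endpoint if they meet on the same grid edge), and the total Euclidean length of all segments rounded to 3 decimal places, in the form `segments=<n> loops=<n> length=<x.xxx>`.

cell (2,0): code 0100 → (2.303,1.000)–(3.000,0.377)
cell (2,1): code 1100 → (2.651,2.000)–(2.303,1.000)
cell (2,2): code 1000 → (3.000,2.219)–(2.651,2.000)
cell (3,0): code 0110 → (3.000,0.377)–(4.000,0.828)
cell (3,1): code 1011 → (4.000,1.519)–(3.672,2.000)
cell (3,2): code 0001 → (3.672,2.000)–(3.000,2.219)
cell (4,0): code 0010 → (4.000,0.828)–(4.122,1.000)
cell (4,1): code 0001 → (4.122,1.000)–(4.000,1.519)
cell (6,2): code 0100 → (6.677,3.000)–(7.000,2.160)
cell (6,3): code 1000 → (7.000,3.701)–(6.677,3.000)
cell (7,1): code 0100 → (7.099,2.000)–(8.000,1.496)
cell (7,2): code 1110 → (7.000,2.160)–(7.099,2.000)
cell (7,3): code 1101 → (7.224,4.000)–(7.000,3.701)
cell (7,4): code 1000 → (8.000,4.434)–(7.224,4.000)
cell (8,1): code 0110 → (8.000,1.496)–(9.000,1.732)
cell (8,4): code 1001 → (9.000,4.197)–(8.000,4.434)
cell (9,1): code 0010 → (9.000,1.732)–(9.290,2.000)
cell (9,2): code 0011 → (9.290,2.000)–(9.665,3.000)
cell (9,3): code 0011 → (9.665,3.000)–(9.220,4.000)
cell (9,4): code 0001 → (9.220,4.000)–(9.000,4.197)
total: 20 segments, chained into 2 closed loop(s), length Σ = 14.598945

segments=20 loops=2 length=14.599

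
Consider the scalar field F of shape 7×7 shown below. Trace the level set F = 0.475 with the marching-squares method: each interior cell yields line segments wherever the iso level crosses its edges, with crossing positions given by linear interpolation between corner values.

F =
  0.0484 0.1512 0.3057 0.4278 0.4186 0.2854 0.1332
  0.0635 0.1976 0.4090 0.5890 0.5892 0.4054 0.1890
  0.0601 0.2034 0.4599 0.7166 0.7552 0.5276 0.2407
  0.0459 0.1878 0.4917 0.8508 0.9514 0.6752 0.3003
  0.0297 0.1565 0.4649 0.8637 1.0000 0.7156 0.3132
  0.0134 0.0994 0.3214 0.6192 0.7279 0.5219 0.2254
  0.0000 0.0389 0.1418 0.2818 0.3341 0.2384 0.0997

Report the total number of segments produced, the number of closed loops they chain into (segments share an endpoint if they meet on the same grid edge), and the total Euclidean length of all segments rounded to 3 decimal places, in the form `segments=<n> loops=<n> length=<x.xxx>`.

segments=18 loops=1 length=14.345

cell (0,2): code 0100 → (0.293,3.000)–(1.000,2.367)
cell (0,3): code 1100 → (0.331,4.000)–(0.293,3.000)
cell (0,4): code 1000 → (1.000,4.621)–(0.331,4.000)
cell (1,2): code 0110 → (1.000,2.367)–(2.000,2.059)
cell (1,4): code 1101 → (1.570,5.000)–(1.000,4.621)
cell (1,5): code 1000 → (2.000,5.183)–(1.570,5.000)
cell (2,1): code 0100 → (2.475,2.000)–(3.000,1.945)
cell (2,2): code 1110 → (2.000,2.059)–(2.475,2.000)
cell (2,5): code 1001 → (3.000,5.534)–(2.000,5.183)
cell (3,1): code 0010 → (3.000,1.945)–(3.623,2.000)
cell (3,2): code 0111 → (3.623,2.000)–(4.000,2.025)
cell (3,5): code 1001 → (4.000,5.598)–(3.000,5.534)
cell (4,2): code 0110 → (4.000,2.025)–(5.000,2.516)
cell (4,5): code 1001 → (5.000,5.158)–(4.000,5.598)
cell (5,2): code 0010 → (5.000,2.516)–(5.427,3.000)
cell (5,3): code 0011 → (5.427,3.000)–(5.642,4.000)
cell (5,4): code 0011 → (5.642,4.000)–(5.165,5.000)
cell (5,5): code 0001 → (5.165,5.000)–(5.000,5.158)
total: 18 segments, chained into 1 closed loop(s), length Σ = 14.344599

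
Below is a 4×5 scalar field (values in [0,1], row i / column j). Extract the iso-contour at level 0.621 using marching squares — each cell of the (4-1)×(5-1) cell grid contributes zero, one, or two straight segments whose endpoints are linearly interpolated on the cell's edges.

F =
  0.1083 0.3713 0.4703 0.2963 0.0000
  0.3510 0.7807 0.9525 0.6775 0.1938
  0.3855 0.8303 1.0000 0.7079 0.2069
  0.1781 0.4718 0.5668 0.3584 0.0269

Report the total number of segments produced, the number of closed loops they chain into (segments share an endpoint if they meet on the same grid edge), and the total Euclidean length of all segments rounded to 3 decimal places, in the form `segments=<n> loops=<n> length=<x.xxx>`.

segments=10 loops=1 length=8.188

cell (0,0): code 0100 → (0.610,1.000)–(1.000,0.628)
cell (0,1): code 1100 → (0.313,2.000)–(0.610,1.000)
cell (0,2): code 1100 → (0.852,3.000)–(0.313,2.000)
cell (0,3): code 1000 → (1.000,3.117)–(0.852,3.000)
cell (1,0): code 0110 → (1.000,0.628)–(2.000,0.529)
cell (1,3): code 1001 → (2.000,3.173)–(1.000,3.117)
cell (2,0): code 0010 → (2.000,0.529)–(2.584,1.000)
cell (2,1): code 0011 → (2.584,1.000)–(2.875,2.000)
cell (2,2): code 0011 → (2.875,2.000)–(2.249,3.000)
cell (2,3): code 0001 → (2.249,3.000)–(2.000,3.173)
total: 10 segments, chained into 1 closed loop(s), length Σ = 8.187809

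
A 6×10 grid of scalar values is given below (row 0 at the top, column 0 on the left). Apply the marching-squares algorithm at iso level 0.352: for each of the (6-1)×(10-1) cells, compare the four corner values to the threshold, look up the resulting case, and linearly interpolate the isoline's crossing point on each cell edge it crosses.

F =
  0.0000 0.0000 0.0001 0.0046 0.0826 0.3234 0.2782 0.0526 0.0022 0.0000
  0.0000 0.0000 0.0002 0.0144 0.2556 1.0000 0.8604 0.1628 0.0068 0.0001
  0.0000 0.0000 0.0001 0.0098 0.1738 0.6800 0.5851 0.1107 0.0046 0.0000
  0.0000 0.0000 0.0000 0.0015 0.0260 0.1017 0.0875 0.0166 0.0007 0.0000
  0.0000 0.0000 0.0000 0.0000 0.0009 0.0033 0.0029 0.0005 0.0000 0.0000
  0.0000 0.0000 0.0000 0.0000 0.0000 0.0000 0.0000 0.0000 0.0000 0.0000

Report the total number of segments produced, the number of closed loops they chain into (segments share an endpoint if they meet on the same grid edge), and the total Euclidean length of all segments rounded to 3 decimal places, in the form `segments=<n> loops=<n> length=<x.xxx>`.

segments=8 loops=1 length=8.032

cell (0,4): code 0100 → (0.042,5.000)–(1.000,4.130)
cell (0,5): code 1100 → (0.127,6.000)–(0.042,5.000)
cell (0,6): code 1000 → (1.000,6.729)–(0.127,6.000)
cell (1,4): code 0110 → (1.000,4.130)–(2.000,4.352)
cell (1,6): code 1001 → (2.000,6.491)–(1.000,6.729)
cell (2,4): code 0010 → (2.000,4.352)–(2.567,5.000)
cell (2,5): code 0011 → (2.567,5.000)–(2.468,6.000)
cell (2,6): code 0001 → (2.468,6.000)–(2.000,6.491)
total: 8 segments, chained into 1 closed loop(s), length Σ = 8.032321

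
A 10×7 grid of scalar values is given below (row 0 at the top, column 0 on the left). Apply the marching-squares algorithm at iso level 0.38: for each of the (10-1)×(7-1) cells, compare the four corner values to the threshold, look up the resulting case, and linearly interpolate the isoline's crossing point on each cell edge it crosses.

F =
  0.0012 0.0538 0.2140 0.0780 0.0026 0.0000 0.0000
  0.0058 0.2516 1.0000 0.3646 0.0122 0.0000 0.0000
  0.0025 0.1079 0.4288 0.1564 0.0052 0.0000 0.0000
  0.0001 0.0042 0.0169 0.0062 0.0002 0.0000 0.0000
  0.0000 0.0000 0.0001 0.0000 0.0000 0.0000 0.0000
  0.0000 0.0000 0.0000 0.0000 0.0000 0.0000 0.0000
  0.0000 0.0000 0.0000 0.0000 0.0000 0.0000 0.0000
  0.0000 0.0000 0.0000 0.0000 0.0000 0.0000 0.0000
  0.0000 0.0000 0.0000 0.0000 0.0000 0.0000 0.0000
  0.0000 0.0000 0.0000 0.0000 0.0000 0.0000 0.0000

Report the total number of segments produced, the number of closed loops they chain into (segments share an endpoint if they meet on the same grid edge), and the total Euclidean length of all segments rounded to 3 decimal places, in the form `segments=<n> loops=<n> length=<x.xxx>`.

cell (0,1): code 0100 → (0.211,2.000)–(1.000,1.172)
cell (0,2): code 1000 → (1.000,2.976)–(0.211,2.000)
cell (1,1): code 0110 → (1.000,1.172)–(2.000,1.848)
cell (1,2): code 1001 → (2.000,2.179)–(1.000,2.976)
cell (2,1): code 0010 → (2.000,1.848)–(2.118,2.000)
cell (2,2): code 0001 → (2.118,2.000)–(2.000,2.179)
total: 6 segments, chained into 1 closed loop(s), length Σ = 5.291949

segments=6 loops=1 length=5.292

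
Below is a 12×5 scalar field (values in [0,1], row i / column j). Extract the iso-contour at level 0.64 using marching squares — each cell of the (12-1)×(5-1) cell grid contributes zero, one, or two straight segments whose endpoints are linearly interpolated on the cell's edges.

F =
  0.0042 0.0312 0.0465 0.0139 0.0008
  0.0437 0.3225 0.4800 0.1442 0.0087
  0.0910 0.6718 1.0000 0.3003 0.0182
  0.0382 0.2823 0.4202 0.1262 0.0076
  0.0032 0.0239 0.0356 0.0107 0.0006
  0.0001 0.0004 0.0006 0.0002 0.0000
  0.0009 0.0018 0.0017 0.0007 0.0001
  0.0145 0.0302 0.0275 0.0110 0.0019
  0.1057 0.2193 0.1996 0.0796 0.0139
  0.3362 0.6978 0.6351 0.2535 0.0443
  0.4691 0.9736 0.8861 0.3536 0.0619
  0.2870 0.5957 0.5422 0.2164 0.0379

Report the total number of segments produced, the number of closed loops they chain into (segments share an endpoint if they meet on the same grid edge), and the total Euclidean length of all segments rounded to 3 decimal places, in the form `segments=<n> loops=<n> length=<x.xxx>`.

cell (1,0): code 0100 → (1.909,1.000)–(2.000,0.945)
cell (1,1): code 1100 → (1.308,2.000)–(1.909,1.000)
cell (1,2): code 1000 → (2.000,2.515)–(1.308,2.000)
cell (2,0): code 0010 → (2.000,0.945)–(2.082,1.000)
cell (2,1): code 0011 → (2.082,1.000)–(2.621,2.000)
cell (2,2): code 0001 → (2.621,2.000)–(2.000,2.515)
cell (8,0): code 0100 → (8.879,1.000)–(9.000,0.840)
cell (8,1): code 1000 → (9.000,1.922)–(8.879,1.000)
cell (9,0): code 0110 → (9.000,0.840)–(10.000,0.339)
cell (9,1): code 1101 → (9.020,2.000)–(9.000,1.922)
cell (9,2): code 1000 → (10.000,2.462)–(9.020,2.000)
cell (10,0): code 0010 → (10.000,0.339)–(10.883,1.000)
cell (10,1): code 0011 → (10.883,1.000)–(10.716,2.000)
cell (10,2): code 0001 → (10.716,2.000)–(10.000,2.462)
total: 14 segments, chained into 2 closed loop(s), length Σ = 10.558408

segments=14 loops=2 length=10.558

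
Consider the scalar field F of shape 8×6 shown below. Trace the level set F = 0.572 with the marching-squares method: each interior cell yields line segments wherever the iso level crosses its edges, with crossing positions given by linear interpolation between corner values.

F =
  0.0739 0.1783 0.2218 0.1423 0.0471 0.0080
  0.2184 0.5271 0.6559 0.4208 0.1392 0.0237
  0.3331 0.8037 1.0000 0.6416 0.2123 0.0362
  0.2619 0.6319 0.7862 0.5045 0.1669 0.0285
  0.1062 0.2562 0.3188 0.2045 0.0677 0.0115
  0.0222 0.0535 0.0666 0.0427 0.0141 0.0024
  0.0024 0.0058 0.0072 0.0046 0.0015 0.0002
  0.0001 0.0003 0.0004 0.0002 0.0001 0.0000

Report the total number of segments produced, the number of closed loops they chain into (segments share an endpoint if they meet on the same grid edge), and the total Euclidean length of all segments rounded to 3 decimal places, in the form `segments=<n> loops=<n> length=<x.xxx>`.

segments=12 loops=1 length=8.028

cell (0,1): code 0100 → (0.807,2.000)–(1.000,1.349)
cell (0,2): code 1000 → (1.000,2.357)–(0.807,2.000)
cell (1,0): code 0100 → (1.162,1.000)–(2.000,0.508)
cell (1,1): code 1110 → (1.000,1.349)–(1.162,1.000)
cell (1,2): code 1101 → (1.685,3.000)–(1.000,2.357)
cell (1,3): code 1000 → (2.000,3.162)–(1.685,3.000)
cell (2,0): code 0110 → (2.000,0.508)–(3.000,0.838)
cell (2,2): code 1011 → (3.000,2.760)–(2.508,3.000)
cell (2,3): code 0001 → (2.508,3.000)–(2.000,3.162)
cell (3,0): code 0010 → (3.000,0.838)–(3.159,1.000)
cell (3,1): code 0011 → (3.159,1.000)–(3.458,2.000)
cell (3,2): code 0001 → (3.458,2.000)–(3.000,2.760)
total: 12 segments, chained into 1 closed loop(s), length Σ = 8.027795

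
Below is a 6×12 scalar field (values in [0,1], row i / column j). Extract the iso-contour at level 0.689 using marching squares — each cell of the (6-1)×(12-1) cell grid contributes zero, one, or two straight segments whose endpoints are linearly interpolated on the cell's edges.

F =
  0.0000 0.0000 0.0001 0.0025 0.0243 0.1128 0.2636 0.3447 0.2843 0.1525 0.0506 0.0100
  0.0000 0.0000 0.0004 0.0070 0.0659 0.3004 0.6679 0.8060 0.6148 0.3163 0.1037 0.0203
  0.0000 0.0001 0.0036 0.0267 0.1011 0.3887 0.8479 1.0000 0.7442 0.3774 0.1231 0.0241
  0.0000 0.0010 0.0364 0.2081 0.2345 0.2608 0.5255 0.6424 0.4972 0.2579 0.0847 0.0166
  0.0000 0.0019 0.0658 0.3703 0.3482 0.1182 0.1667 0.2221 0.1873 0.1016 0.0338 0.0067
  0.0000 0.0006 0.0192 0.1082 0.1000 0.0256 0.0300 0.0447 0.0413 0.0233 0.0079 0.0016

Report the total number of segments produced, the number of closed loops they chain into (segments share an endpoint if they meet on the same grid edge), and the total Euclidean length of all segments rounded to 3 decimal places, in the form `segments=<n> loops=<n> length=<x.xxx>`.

cell (0,6): code 0100 → (0.746,7.000)–(1.000,6.153)
cell (0,7): code 1000 → (1.000,7.612)–(0.746,7.000)
cell (1,5): code 0100 → (1.117,6.000)–(2.000,5.654)
cell (1,6): code 1110 → (1.000,6.153)–(1.117,6.000)
cell (1,7): code 1101 → (1.573,8.000)–(1.000,7.612)
cell (1,8): code 1000 → (2.000,8.150)–(1.573,8.000)
cell (2,5): code 0010 → (2.000,5.654)–(2.493,6.000)
cell (2,6): code 0011 → (2.493,6.000)–(2.870,7.000)
cell (2,7): code 0011 → (2.870,7.000)–(2.223,8.000)
cell (2,8): code 0001 → (2.223,8.000)–(2.000,8.150)
total: 10 segments, chained into 1 closed loop(s), length Σ = 6.963166

segments=10 loops=1 length=6.963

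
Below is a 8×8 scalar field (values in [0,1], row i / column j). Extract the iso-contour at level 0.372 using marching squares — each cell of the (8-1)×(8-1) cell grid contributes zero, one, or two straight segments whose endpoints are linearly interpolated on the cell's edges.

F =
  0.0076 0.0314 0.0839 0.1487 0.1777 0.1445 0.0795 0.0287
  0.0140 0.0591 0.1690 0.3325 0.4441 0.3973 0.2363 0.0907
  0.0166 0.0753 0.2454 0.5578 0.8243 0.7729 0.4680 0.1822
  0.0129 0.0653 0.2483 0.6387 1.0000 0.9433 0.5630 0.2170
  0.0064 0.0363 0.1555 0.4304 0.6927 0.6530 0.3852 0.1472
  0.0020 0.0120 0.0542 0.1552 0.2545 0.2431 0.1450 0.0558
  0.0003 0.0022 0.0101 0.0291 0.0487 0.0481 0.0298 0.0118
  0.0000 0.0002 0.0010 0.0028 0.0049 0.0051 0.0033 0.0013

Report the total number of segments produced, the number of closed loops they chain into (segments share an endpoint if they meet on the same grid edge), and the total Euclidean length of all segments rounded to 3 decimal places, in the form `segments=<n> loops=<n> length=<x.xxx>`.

segments=16 loops=1 length=12.810

cell (0,3): code 0100 → (0.729,4.000)–(1.000,3.354)
cell (0,4): code 1100 → (0.900,5.000)–(0.729,4.000)
cell (0,5): code 1000 → (1.000,5.157)–(0.900,5.000)
cell (1,2): code 0100 → (1.175,3.000)–(2.000,2.405)
cell (1,3): code 1110 → (1.000,3.354)–(1.175,3.000)
cell (1,5): code 1101 → (1.586,6.000)–(1.000,5.157)
cell (1,6): code 1000 → (2.000,6.336)–(1.586,6.000)
cell (2,2): code 0110 → (2.000,2.405)–(3.000,2.317)
cell (2,6): code 1001 → (3.000,6.552)–(2.000,6.336)
cell (3,2): code 0110 → (3.000,2.317)–(4.000,2.788)
cell (3,6): code 1001 → (4.000,6.055)–(3.000,6.552)
cell (4,2): code 0010 → (4.000,2.788)–(4.212,3.000)
cell (4,3): code 0011 → (4.212,3.000)–(4.732,4.000)
cell (4,4): code 0011 → (4.732,4.000)–(4.686,5.000)
cell (4,5): code 0011 → (4.686,5.000)–(4.055,6.000)
cell (4,6): code 0001 → (4.055,6.000)–(4.000,6.055)
total: 16 segments, chained into 1 closed loop(s), length Σ = 12.810029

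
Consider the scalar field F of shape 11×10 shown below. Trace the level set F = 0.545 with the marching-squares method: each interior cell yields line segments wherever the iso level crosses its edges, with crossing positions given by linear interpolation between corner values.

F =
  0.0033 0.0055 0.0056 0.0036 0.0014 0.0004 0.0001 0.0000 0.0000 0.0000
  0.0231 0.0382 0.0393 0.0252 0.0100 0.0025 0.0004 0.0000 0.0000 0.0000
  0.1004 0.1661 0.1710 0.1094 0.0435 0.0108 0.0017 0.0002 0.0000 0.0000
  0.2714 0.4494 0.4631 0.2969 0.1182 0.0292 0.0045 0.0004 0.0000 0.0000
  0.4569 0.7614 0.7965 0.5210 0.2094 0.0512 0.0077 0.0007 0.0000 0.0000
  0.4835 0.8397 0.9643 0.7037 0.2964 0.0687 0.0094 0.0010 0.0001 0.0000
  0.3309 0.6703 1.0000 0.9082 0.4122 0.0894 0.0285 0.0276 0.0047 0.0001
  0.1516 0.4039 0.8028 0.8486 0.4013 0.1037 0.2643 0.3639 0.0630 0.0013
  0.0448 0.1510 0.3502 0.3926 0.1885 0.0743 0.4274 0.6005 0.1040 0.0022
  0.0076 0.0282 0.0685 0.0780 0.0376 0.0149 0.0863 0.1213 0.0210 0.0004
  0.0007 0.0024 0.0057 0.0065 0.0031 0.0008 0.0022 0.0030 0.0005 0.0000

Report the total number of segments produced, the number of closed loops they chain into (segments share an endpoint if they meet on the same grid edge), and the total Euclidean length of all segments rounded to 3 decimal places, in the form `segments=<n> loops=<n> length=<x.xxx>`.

segments=18 loops=2 length=13.665

cell (3,0): code 0100 → (3.306,1.000)–(4.000,0.289)
cell (3,1): code 1100 → (3.246,2.000)–(3.306,1.000)
cell (3,2): code 1000 → (4.000,2.913)–(3.246,2.000)
cell (4,0): code 0110 → (4.000,0.289)–(5.000,0.173)
cell (4,2): code 1101 → (4.131,3.000)–(4.000,2.913)
cell (4,3): code 1000 → (5.000,3.390)–(4.131,3.000)
cell (5,0): code 0110 → (5.000,0.173)–(6.000,0.631)
cell (5,3): code 1001 → (6.000,3.732)–(5.000,3.390)
cell (6,0): code 0010 → (6.000,0.631)–(6.470,1.000)
cell (6,1): code 0111 → (6.470,1.000)–(7.000,1.354)
cell (6,3): code 1001 → (7.000,3.679)–(6.000,3.732)
cell (7,1): code 0010 → (7.000,1.354)–(7.570,2.000)
cell (7,2): code 0011 → (7.570,2.000)–(7.666,3.000)
cell (7,3): code 0001 → (7.666,3.000)–(7.000,3.679)
cell (7,6): code 0100 → (7.765,7.000)–(8.000,6.679)
cell (7,7): code 1000 → (8.000,7.112)–(7.765,7.000)
cell (8,6): code 0010 → (8.000,6.679)–(8.116,7.000)
cell (8,7): code 0001 → (8.116,7.000)–(8.000,7.112)
total: 18 segments, chained into 2 closed loop(s), length Σ = 13.664666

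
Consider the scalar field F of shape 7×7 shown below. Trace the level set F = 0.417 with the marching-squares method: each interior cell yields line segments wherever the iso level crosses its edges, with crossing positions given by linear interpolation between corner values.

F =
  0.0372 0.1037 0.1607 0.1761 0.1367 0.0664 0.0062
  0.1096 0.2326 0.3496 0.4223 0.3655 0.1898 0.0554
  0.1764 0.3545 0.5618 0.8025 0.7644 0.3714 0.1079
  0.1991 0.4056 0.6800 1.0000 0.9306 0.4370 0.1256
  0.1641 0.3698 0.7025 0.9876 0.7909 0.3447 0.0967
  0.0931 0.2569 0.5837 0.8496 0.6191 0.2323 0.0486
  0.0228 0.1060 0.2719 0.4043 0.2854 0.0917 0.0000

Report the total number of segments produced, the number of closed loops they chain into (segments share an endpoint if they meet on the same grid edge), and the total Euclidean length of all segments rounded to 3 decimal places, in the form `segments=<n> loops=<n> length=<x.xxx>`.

cell (0,2): code 0100 → (0.978,3.000)–(1.000,2.927)
cell (0,3): code 1000 → (1.000,3.093)–(0.978,3.000)
cell (1,1): code 0100 → (1.318,2.000)–(2.000,1.301)
cell (1,2): code 1110 → (1.000,2.927)–(1.318,2.000)
cell (1,3): code 1101 → (1.129,4.000)–(1.000,3.093)
cell (1,4): code 1000 → (2.000,4.884)–(1.129,4.000)
cell (2,1): code 0110 → (2.000,1.301)–(3.000,1.042)
cell (2,4): code 1101 → (2.695,5.000)–(2.000,4.884)
cell (2,5): code 1000 → (3.000,5.064)–(2.695,5.000)
cell (3,1): code 0110 → (3.000,1.042)–(4.000,1.142)
cell (3,4): code 1011 → (4.000,4.838)–(3.217,5.000)
cell (3,5): code 0001 → (3.217,5.000)–(3.000,5.064)
cell (4,1): code 0110 → (4.000,1.142)–(5.000,1.490)
cell (4,4): code 1001 → (5.000,4.522)–(4.000,4.838)
cell (5,1): code 0010 → (5.000,1.490)–(5.535,2.000)
cell (5,2): code 0011 → (5.535,2.000)–(5.971,3.000)
cell (5,3): code 0011 → (5.971,3.000)–(5.606,4.000)
cell (5,4): code 0001 → (5.606,4.000)–(5.000,4.522)
total: 18 segments, chained into 1 closed loop(s), length Σ = 14.167780

segments=18 loops=1 length=14.168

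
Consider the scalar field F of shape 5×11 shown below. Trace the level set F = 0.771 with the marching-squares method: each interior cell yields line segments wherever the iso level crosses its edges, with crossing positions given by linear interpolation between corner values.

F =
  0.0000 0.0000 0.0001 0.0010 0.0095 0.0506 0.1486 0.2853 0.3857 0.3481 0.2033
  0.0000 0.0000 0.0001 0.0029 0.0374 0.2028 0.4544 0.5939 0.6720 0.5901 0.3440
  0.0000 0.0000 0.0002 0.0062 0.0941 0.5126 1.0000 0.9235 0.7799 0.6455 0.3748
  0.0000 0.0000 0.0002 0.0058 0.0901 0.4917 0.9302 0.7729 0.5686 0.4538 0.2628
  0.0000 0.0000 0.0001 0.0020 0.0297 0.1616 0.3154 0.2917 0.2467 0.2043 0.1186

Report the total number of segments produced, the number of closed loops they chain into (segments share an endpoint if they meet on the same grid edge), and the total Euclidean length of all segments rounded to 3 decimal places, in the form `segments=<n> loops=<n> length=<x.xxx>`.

segments=10 loops=1 length=6.757

cell (1,5): code 0100 → (1.580,6.000)–(2.000,5.530)
cell (1,6): code 1100 → (1.537,7.000)–(1.580,6.000)
cell (1,7): code 1100 → (1.918,8.000)–(1.537,7.000)
cell (1,8): code 1000 → (2.000,8.066)–(1.918,8.000)
cell (2,5): code 0110 → (2.000,5.530)–(3.000,5.637)
cell (2,7): code 1011 → (3.000,7.009)–(2.042,8.000)
cell (2,8): code 0001 → (2.042,8.000)–(2.000,8.066)
cell (3,5): code 0010 → (3.000,5.637)–(3.259,6.000)
cell (3,6): code 0011 → (3.259,6.000)–(3.004,7.000)
cell (3,7): code 0001 → (3.004,7.000)–(3.000,7.009)
total: 10 segments, chained into 1 closed loop(s), length Σ = 6.756807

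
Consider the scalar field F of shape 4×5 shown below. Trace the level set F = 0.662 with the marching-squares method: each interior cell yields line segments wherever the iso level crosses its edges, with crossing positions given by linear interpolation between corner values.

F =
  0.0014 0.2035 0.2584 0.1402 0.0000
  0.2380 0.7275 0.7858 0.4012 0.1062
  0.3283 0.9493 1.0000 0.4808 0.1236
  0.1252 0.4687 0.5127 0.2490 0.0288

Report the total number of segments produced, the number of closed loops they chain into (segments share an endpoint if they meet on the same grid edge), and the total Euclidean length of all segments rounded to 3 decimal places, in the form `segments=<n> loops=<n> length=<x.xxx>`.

segments=8 loops=1 length=6.405

cell (0,0): code 0100 → (0.875,1.000)–(1.000,0.866)
cell (0,1): code 1100 → (0.765,2.000)–(0.875,1.000)
cell (0,2): code 1000 → (1.000,2.322)–(0.765,2.000)
cell (1,0): code 0110 → (1.000,0.866)–(2.000,0.537)
cell (1,2): code 1001 → (2.000,2.651)–(1.000,2.322)
cell (2,0): code 0010 → (2.000,0.537)–(2.598,1.000)
cell (2,1): code 0011 → (2.598,1.000)–(2.694,2.000)
cell (2,2): code 0001 → (2.694,2.000)–(2.000,2.651)
total: 8 segments, chained into 1 closed loop(s), length Σ = 6.404703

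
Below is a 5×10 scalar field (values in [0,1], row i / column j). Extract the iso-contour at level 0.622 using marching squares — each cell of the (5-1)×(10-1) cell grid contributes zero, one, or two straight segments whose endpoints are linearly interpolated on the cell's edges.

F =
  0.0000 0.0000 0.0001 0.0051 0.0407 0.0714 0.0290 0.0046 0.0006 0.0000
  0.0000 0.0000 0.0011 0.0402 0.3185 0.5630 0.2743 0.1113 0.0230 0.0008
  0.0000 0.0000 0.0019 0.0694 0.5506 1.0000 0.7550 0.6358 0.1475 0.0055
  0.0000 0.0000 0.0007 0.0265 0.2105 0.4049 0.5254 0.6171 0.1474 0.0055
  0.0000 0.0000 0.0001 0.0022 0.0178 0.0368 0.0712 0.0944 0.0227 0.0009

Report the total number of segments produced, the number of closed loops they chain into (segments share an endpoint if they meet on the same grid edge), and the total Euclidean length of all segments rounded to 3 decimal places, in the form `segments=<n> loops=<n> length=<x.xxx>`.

segments=8 loops=1 length=7.243

cell (1,4): code 0100 → (1.135,5.000)–(2.000,4.159)
cell (1,5): code 1100 → (1.723,6.000)–(1.135,5.000)
cell (1,6): code 1100 → (1.974,7.000)–(1.723,6.000)
cell (1,7): code 1000 → (2.000,7.028)–(1.974,7.000)
cell (2,4): code 0010 → (2.000,4.159)–(2.635,5.000)
cell (2,5): code 0011 → (2.635,5.000)–(2.579,6.000)
cell (2,6): code 0011 → (2.579,6.000)–(2.738,7.000)
cell (2,7): code 0001 → (2.738,7.000)–(2.000,7.028)
total: 8 segments, chained into 1 closed loop(s), length Σ = 7.242818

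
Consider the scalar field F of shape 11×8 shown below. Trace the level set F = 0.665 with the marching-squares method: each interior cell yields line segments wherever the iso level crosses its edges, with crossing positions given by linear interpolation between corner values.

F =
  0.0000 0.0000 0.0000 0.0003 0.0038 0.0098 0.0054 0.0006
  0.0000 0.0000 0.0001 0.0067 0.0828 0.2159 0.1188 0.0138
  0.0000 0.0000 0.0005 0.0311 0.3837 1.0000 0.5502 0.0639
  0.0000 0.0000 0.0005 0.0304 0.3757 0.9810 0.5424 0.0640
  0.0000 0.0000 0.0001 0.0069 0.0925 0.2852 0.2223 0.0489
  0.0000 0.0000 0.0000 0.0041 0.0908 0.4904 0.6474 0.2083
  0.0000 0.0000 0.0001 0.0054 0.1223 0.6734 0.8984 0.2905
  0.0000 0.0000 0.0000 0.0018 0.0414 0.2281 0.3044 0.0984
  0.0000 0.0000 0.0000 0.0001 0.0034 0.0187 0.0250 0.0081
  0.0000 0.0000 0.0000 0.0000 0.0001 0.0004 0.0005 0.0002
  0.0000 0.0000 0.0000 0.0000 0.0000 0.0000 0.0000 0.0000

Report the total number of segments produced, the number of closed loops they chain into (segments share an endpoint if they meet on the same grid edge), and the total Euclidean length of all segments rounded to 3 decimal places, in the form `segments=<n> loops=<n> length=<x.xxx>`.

cell (1,4): code 0100 → (1.573,5.000)–(2.000,4.456)
cell (1,5): code 1000 → (2.000,5.745)–(1.573,5.000)
cell (2,4): code 0110 → (2.000,4.456)–(3.000,4.478)
cell (2,5): code 1001 → (3.000,5.720)–(2.000,5.745)
cell (3,4): code 0010 → (3.000,4.478)–(3.454,5.000)
cell (3,5): code 0001 → (3.454,5.000)–(3.000,5.720)
cell (5,4): code 0100 → (5.954,5.000)–(6.000,4.985)
cell (5,5): code 1100 → (5.070,6.000)–(5.954,5.000)
cell (5,6): code 1000 → (6.000,6.384)–(5.070,6.000)
cell (6,4): code 0010 → (6.000,4.985)–(6.019,5.000)
cell (6,5): code 0011 → (6.019,5.000)–(6.393,6.000)
cell (6,6): code 0001 → (6.393,6.000)–(6.000,6.384)
total: 12 segments, chained into 2 closed loop(s), length Σ = 9.124526

segments=12 loops=2 length=9.125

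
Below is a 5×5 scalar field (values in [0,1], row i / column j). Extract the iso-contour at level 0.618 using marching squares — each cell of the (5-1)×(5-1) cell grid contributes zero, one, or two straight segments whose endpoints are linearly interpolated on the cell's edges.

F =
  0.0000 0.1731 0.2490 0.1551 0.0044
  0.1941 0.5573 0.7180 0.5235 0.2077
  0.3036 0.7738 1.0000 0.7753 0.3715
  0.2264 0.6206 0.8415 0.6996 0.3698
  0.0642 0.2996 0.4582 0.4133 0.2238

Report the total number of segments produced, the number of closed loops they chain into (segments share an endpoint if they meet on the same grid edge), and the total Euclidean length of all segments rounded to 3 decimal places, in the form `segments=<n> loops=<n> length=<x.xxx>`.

segments=12 loops=1 length=8.474

cell (0,1): code 0100 → (0.787,2.000)–(1.000,1.378)
cell (0,2): code 1000 → (1.000,2.514)–(0.787,2.000)
cell (1,0): code 0100 → (1.280,1.000)–(2.000,0.669)
cell (1,1): code 1110 → (1.000,1.378)–(1.280,1.000)
cell (1,2): code 1101 → (1.375,3.000)–(1.000,2.514)
cell (1,3): code 1000 → (2.000,3.390)–(1.375,3.000)
cell (2,0): code 0110 → (2.000,0.669)–(3.000,0.993)
cell (2,3): code 1001 → (3.000,3.247)–(2.000,3.390)
cell (3,0): code 0010 → (3.000,0.993)–(3.008,1.000)
cell (3,1): code 0011 → (3.008,1.000)–(3.583,2.000)
cell (3,2): code 0011 → (3.583,2.000)–(3.285,3.000)
cell (3,3): code 0001 → (3.285,3.000)–(3.000,3.247)
total: 12 segments, chained into 1 closed loop(s), length Σ = 8.473522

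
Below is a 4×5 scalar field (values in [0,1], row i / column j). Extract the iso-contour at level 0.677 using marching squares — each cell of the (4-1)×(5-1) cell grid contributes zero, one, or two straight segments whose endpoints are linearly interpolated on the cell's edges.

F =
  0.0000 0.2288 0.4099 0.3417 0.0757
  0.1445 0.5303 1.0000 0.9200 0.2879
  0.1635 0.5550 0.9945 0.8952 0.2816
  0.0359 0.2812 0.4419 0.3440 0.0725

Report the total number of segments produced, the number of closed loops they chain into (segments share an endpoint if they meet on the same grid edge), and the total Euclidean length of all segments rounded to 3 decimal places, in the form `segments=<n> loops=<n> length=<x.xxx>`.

segments=8 loops=1 length=6.929

cell (0,1): code 0100 → (0.453,2.000)–(1.000,1.312)
cell (0,2): code 1100 → (0.580,3.000)–(0.453,2.000)
cell (0,3): code 1000 → (1.000,3.384)–(0.580,3.000)
cell (1,1): code 0110 → (1.000,1.312)–(2.000,1.278)
cell (1,3): code 1001 → (2.000,3.356)–(1.000,3.384)
cell (2,1): code 0010 → (2.000,1.278)–(2.575,2.000)
cell (2,2): code 0011 → (2.575,2.000)–(2.396,3.000)
cell (2,3): code 0001 → (2.396,3.000)–(2.000,3.356)
total: 8 segments, chained into 1 closed loop(s), length Σ = 6.928521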